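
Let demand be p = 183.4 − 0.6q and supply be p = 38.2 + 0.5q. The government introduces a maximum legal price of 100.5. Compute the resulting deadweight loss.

Competitive equilibrium: 183.4 − 0.6q = 38.2 + 0.5q → q* = 132, p* = 104.2.
At the ceiling p = 100.5, quantity supplied = (100.5 − 38.2)/0.5 = 124.6.
Willingness to pay at q' = 124.6: 183.4 − 0.6·124.6 = 108.64.
Δq = 132 − 124.6 = 7.4; wedge = 108.64 − 100.5 = 8.14.
The triangle = ½ × 7.4 × 8.14 = 30.118.

30.118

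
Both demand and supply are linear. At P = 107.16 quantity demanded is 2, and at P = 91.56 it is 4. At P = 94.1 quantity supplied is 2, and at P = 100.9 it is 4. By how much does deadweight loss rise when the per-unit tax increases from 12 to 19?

Demand slope = (91.56 − 107.16)/(4 − 2) = −7.8, so P = 122.76 − 7.8Q.
Supply slope = (100.9 − 94.1)/(4 − 2) = 3.4, so P = 87.3 + 3.4Q.
Competitive equilibrium: 122.76 − 7.8Q = 87.3 + 3.4Q → Q* = 3.1661, P* = 98.0646.
For a per-unit tax t: ΔQ = t/11.2, so DWL = ½·t·(t/11.2) = t²/22.4.
At t = 12: DWL = 6.429. At t = 19: DWL = 16.116.
Increase = 16.116 − 6.429 = 9.69.

9.69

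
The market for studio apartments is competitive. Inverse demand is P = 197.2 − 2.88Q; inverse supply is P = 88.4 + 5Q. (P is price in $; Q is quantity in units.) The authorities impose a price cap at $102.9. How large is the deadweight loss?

$468.72

Competitive equilibrium: 197.2 − 2.88Q = 88.4 + 5Q → Q* = 13.8071, P* = 157.4355.
At the ceiling P = 102.9, quantity supplied = (102.9 − 88.4)/5 = 2.9.
Willingness to pay at Q' = 2.9: 197.2 − 2.88·2.9 = 188.848.
ΔQ = 13.8071 − 2.9 = 10.9071; wedge = 188.848 − 102.9 = 85.948.
The triangle = ½ × 10.9071 × 85.948 = $468.72.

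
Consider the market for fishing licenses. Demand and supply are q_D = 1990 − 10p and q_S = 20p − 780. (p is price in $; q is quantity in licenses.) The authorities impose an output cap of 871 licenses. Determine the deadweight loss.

In inverse form: demand p = 199 − 0.1q, supply p = 39 + 0.05q.
Competitive equilibrium: 199 − 0.1q = 39 + 0.05q → q* = 1066.6667, p* = 92.3333.
At q = 871: demand price = 199 − 0.1·871 = 111.9; supply price = 39 + 0.05·871 = 82.55.
Δq = 1066.6667 − 871 = 195.6667; wedge = 111.9 − 82.55 = 29.35.
DWL = ½ × 195.6667 × 29.35 = $2871.41.

$2871.41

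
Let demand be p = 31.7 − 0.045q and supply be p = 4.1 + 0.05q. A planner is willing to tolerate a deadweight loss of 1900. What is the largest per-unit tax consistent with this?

19

Competitive equilibrium: 31.7 − 0.045q = 4.1 + 0.05q → q* = 290.5263, p* = 18.6263.
A tax t gives Δq = t/0.095 and wedge t, so DWL = t²/0.19.
t²/0.19 = 1900 → t² = 361 → t = 19.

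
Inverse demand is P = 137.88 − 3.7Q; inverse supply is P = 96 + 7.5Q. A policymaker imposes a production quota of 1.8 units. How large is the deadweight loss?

21.06

Competitive equilibrium: 137.88 − 3.7Q = 96 + 7.5Q → Q* = 3.7393, P* = 124.0446.
At Q = 1.8: demand price = 137.88 − 3.7·1.8 = 131.22; supply price = 96 + 7.5·1.8 = 109.5.
ΔQ = 3.7393 − 1.8 = 1.9393; wedge = 131.22 − 109.5 = 21.72.
Deadweight loss = ½ × 1.9393 × 21.72 = 21.06.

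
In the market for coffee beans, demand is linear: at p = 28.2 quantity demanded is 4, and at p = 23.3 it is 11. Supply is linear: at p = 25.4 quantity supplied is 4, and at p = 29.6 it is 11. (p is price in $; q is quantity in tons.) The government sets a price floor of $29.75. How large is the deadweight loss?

$12.40

Demand slope = (23.3 − 28.2)/(11 − 4) = −0.7, so p = 31 − 0.7q.
Supply slope = (29.6 − 25.4)/(11 − 4) = 0.6, so p = 23 + 0.6q.
Competitive equilibrium: 31 − 0.7q = 23 + 0.6q → q* = 6.1538, p* = 26.6923.
At the floor p = 29.75, quantity demanded = (31 − 29.75)/0.7 = 1.7857.
Sellers' marginal cost at q' = 1.7857: 23 + 0.6·1.7857 = 24.0714.
Δq = 6.1538 − 1.7857 = 4.3681; wedge = 29.75 − 24.0714 = 5.6786.
Deadweight loss = ½ × 4.3681 × 5.6786 = $12.40.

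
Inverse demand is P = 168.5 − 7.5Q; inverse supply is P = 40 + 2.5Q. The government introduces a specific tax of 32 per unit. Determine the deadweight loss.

Competitive equilibrium: 168.5 − 7.5Q = 40 + 2.5Q → Q* = 12.85, P* = 72.125.
With the tax, the buyer price exceeds the seller price by 32: (168.5 − 7.5Q) − (40 + 2.5Q) = 32 → Q' = 9.65.
ΔQ = 12.85 − 9.65 = 3.2; the wedge equals the tax, 32.
DWL = ½ × 3.2 × 32 = 51.20.

51.20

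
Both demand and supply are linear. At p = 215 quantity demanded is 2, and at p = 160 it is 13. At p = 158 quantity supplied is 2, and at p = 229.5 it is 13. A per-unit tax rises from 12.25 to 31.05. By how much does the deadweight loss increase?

35.39

Demand slope = (160 − 215)/(13 − 2) = −5, so p = 225 − 5q.
Supply slope = (229.5 − 158)/(13 − 2) = 6.5, so p = 145 + 6.5q.
Competitive equilibrium: 225 − 5q = 145 + 6.5q → q* = 6.9565, p* = 190.2174.
For a per-unit tax t: Δq = t/11.5, so DWL = ½·t·(t/11.5) = t²/23.
At t = 12.25: DWL = 6.524. At t = 31.05: DWL = 41.918.
Increase = 41.918 − 6.524 = 35.39.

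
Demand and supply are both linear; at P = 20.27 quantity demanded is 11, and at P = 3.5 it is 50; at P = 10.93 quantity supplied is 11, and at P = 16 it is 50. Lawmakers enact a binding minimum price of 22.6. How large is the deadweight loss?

Demand slope = (3.5 − 20.27)/(50 − 11) = −0.43, so P = 25 − 0.43Q.
Supply slope = (16 − 10.93)/(50 − 11) = 0.13, so P = 9.5 + 0.13Q.
Competitive equilibrium: 25 − 0.43Q = 9.5 + 0.13Q → Q* = 27.6786, P* = 13.0982.
At the floor P = 22.6, quantity demanded = (25 − 22.6)/0.43 = 5.5814.
Sellers' marginal cost at Q' = 5.5814: 9.5 + 0.13·5.5814 = 10.2256.
ΔQ = 27.6786 − 5.5814 = 22.0972; wedge = 22.6 − 10.2256 = 12.3744.
The triangle = ½ × 22.0972 × 12.3744 = 136.72.

136.72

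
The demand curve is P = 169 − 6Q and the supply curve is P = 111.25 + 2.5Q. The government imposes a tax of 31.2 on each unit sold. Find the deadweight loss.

Competitive equilibrium: 169 − 6Q = 111.25 + 2.5Q → Q* = 6.7941, P* = 128.2353.
With the tax, the buyer price exceeds the seller price by 31.2: (169 − 6Q) − (111.25 + 2.5Q) = 31.2 → Q' = 3.1235.
ΔQ = 6.7941 − 3.1235 = 3.6706; the wedge equals the tax, 31.2.
The triangle = ½ × 3.6706 × 31.2 = 57.26.

57.26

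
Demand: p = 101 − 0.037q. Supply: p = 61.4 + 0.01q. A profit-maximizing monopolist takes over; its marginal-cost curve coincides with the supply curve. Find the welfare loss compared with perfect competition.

3236.74

Competitive equilibrium: 101 − 0.037q = 61.4 + 0.01q → q* = 842.55319, p* = 69.82553.
Marginal revenue: MR = 101 − 0.074q. Set MR = MC: 101 − 0.074q = 61.4 + 0.01q → q_m = 471.42857.
Price p_m = 101 − 0.037·471.42857 = 83.55714; MC(q_m) = 61.4 + 0.01·471.42857 = 66.11429.
Competitive q* = 842.55319, so Δq = 371.12462; wedge = 83.55714 − 66.11429 = 17.44285.
DWL = ½ × 371.12462 × 17.44285 = 3236.74.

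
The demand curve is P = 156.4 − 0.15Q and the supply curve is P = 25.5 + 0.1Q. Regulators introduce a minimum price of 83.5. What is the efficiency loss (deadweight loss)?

Competitive equilibrium: 156.4 − 0.15Q = 25.5 + 0.1Q → Q* = 523.6, P* = 77.86.
At the floor P = 83.5, quantity demanded = (156.4 − 83.5)/0.15 = 486.
Sellers' marginal cost at Q' = 486: 25.5 + 0.1·486 = 74.1.
ΔQ = 523.6 − 486 = 37.6; wedge = 83.5 − 74.1 = 9.4.
Welfare loss = ½ × 37.6 × 9.4 = 176.72.

176.72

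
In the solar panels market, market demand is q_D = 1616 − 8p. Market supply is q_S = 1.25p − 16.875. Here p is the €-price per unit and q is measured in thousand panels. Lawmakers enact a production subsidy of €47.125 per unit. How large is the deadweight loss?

€1200.41 thousand

In inverse form: demand p = 202 − 0.125q, supply p = 13.5 + 0.8q.
Competitive equilibrium: 202 − 0.125q = 13.5 + 0.8q → q* = 203.7838, p* = 176.527.
The subsidy lowers effective supply by 47.125: p = 0.8q − 33.625.
New quantity: 202 − 0.125q = 0.8q − 33.625 → q' = 254.7297.
Overproduction Δq = 254.7297 − 203.7838 = 50.9459; wedge = subsidy = 47.125.
DWL = ½ × 50.9459 × 47.125 = €1200.41 thousand.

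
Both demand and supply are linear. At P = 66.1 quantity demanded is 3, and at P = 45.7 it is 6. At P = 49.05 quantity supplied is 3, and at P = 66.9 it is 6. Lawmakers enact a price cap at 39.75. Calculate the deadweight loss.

53.62

Demand slope = (45.7 − 66.1)/(6 − 3) = −6.8, so P = 86.5 − 6.8Q.
Supply slope = (66.9 − 49.05)/(6 − 3) = 5.95, so P = 31.2 + 5.95Q.
Competitive equilibrium: 86.5 − 6.8Q = 31.2 + 5.95Q → Q* = 4.3373, P* = 57.0067.
At the ceiling P = 39.75, quantity supplied = (39.75 − 31.2)/5.95 = 1.437.
Willingness to pay at Q' = 1.437: 86.5 − 6.8·1.437 = 76.7284.
ΔQ = 4.3373 − 1.437 = 2.9003; wedge = 76.7284 − 39.75 = 36.9784.
Welfare loss = ½ × 2.9003 × 36.9784 = 53.62.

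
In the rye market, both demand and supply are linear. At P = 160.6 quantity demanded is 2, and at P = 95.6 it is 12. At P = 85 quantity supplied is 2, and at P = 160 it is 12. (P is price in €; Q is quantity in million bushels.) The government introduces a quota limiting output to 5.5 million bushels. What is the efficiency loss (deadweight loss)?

€25.27 million

Demand slope = (95.6 − 160.6)/(12 − 2) = −6.5, so P = 173.6 − 6.5Q.
Supply slope = (160 − 85)/(12 − 2) = 7.5, so P = 70 + 7.5Q.
Competitive equilibrium: 173.6 − 6.5Q = 70 + 7.5Q → Q* = 7.4, P* = 125.5.
At Q = 5.5: demand price = 173.6 − 6.5·5.5 = 137.85; supply price = 70 + 7.5·5.5 = 111.25.
ΔQ = 7.4 − 5.5 = 1.9; wedge = 137.85 − 111.25 = 26.6.
DWL = ½ × 1.9 × 26.6 = €25.27 million.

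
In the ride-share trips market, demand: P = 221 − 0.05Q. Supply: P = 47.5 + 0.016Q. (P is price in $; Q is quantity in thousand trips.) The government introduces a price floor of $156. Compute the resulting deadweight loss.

$58267.35 thousand

Competitive equilibrium: 221 − 0.05Q = 47.5 + 0.016Q → Q* = 2628.7879, P* = 89.5606.
At the floor P = 156, quantity demanded = (221 − 156)/0.05 = 1300.
Sellers' marginal cost at Q' = 1300: 47.5 + 0.016·1300 = 68.3.
ΔQ = 2628.7879 − 1300 = 1328.7879; wedge = 156 − 68.3 = 87.7.
Welfare loss = ½ × 1328.7879 × 87.7 = $58267.35 thousand.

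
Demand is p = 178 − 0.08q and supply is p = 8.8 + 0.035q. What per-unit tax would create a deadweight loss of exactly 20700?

69

Competitive equilibrium: 178 − 0.08q = 8.8 + 0.035q → q* = 1471.3043, p* = 60.2957.
A tax t gives Δq = t/0.115 and wedge t, so DWL = t²/0.23.
t²/0.23 = 20700 → t² = 4761 → t = 69.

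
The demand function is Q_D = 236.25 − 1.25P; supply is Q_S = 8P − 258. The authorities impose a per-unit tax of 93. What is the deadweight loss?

4675.14

In inverse form: demand P = 189 − 0.8Q, supply P = 32.25 + 0.125Q.
Competitive equilibrium: 189 − 0.8Q = 32.25 + 0.125Q → Q* = 169.4595, P* = 53.4324.
With the tax, the buyer price exceeds the seller price by 93: (189 − 0.8Q) − (32.25 + 0.125Q) = 93 → Q' = 68.9189.
ΔQ = 169.4595 − 68.9189 = 100.5406; the wedge equals the tax, 93.
DWL = ½ × 100.5406 × 93 = 4675.14.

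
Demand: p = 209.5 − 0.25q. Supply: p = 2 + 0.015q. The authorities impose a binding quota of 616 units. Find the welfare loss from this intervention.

Competitive equilibrium: 209.5 − 0.25q = 2 + 0.015q → q* = 783.0189, p* = 13.7453.
At q = 616: demand price = 209.5 − 0.25·616 = 55.5; supply price = 2 + 0.015·616 = 11.24.
Δq = 783.0189 − 616 = 167.0189; wedge = 55.5 − 11.24 = 44.26.
Welfare loss = ½ × 167.0189 × 44.26 = 3696.13.

3696.13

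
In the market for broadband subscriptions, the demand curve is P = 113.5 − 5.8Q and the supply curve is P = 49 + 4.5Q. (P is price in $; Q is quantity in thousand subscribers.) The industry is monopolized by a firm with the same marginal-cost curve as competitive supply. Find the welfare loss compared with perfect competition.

Competitive equilibrium: 113.5 − 5.8Q = 49 + 4.5Q → Q* = 6.2621, P* = 77.1796.
Marginal revenue: MR = 113.5 − 11.6Q. Set MR = MC: 113.5 − 11.6Q = 49 + 4.5Q → Q_m = 4.0062.
Price P_m = 113.5 − 5.8·4.0062 = 90.264; MC(Q_m) = 49 + 4.5·4.0062 = 67.0279.
Competitive Q* = 6.2621, so ΔQ = 2.2559; wedge = 90.264 − 67.0279 = 23.2361.
DWL = ½ × 2.2559 × 23.2361 = $26.21 thousand.

$26.21 thousand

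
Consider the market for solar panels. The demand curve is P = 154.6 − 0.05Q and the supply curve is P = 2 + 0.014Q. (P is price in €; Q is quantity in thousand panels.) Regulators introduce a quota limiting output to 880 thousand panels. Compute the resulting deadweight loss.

Competitive equilibrium: 154.6 − 0.05Q = 2 + 0.014Q → Q* = 2384.375, P* = 35.3813.
At Q = 880: demand price = 154.6 − 0.05·880 = 110.6; supply price = 2 + 0.014·880 = 14.32.
ΔQ = 2384.375 − 880 = 1504.375; wedge = 110.6 − 14.32 = 96.28.
Deadweight loss = ½ × 1504.375 × 96.28 = €72420.61 thousand.

€72420.61 thousand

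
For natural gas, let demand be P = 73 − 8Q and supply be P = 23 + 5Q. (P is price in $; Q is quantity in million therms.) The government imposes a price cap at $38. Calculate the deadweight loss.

$4.65 million

Competitive equilibrium: 73 − 8Q = 23 + 5Q → Q* = 3.8462, P* = 42.2308.
At the ceiling P = 38, quantity supplied = (38 − 23)/5 = 3.
Willingness to pay at Q' = 3: 73 − 8·3 = 49.
ΔQ = 3.8462 − 3 = 0.8462; wedge = 49 − 38 = 11.
Deadweight loss = ½ × 0.8462 × 11 = $4.65 million.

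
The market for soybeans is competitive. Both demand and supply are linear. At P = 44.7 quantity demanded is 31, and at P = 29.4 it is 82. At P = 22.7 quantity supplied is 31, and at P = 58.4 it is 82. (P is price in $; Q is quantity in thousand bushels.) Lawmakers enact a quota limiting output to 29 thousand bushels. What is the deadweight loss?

Demand slope = (29.4 − 44.7)/(82 − 31) = −0.3, so P = 54 − 0.3Q.
Supply slope = (58.4 − 22.7)/(82 − 31) = 0.7, so P = 1 + 0.7Q.
Competitive equilibrium: 54 − 0.3Q = 1 + 0.7Q → Q* = 53, P* = 38.1.
At Q = 29: demand price = 54 − 0.3·29 = 45.3; supply price = 1 + 0.7·29 = 21.3.
ΔQ = 53 − 29 = 24; wedge = 45.3 − 21.3 = 24.
Deadweight loss = ½ × 24 × 24 = $288 thousand.

$288 thousand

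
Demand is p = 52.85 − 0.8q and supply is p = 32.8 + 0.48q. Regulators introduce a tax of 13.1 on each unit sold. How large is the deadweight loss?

Competitive equilibrium: 52.85 − 0.8q = 32.8 + 0.48q → q* = 15.6641, p* = 40.3188.
With the tax, the buyer price exceeds the seller price by 13.1: (52.85 − 0.8q) − (32.8 + 0.48q) = 13.1 → q' = 5.4297.
Δq = 15.6641 − 5.4297 = 10.2344; the wedge equals the tax, 13.1.
Welfare loss = ½ × 10.2344 × 13.1 = 67.04.

67.04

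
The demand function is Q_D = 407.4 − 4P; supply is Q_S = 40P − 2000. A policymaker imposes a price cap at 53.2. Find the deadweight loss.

504.04

In inverse form: demand P = 101.85 − 0.25Q, supply P = 50 + 0.025Q.
Competitive equilibrium: 101.85 − 0.25Q = 50 + 0.025Q → Q* = 188.5455, P* = 54.7136.
At the ceiling P = 53.2, quantity supplied = (53.2 − 50)/0.025 = 128.
Willingness to pay at Q' = 128: 101.85 − 0.25·128 = 69.85.
ΔQ = 188.5455 − 128 = 60.5455; wedge = 69.85 − 53.2 = 16.65.
The triangle = ½ × 60.5455 × 16.65 = 504.04.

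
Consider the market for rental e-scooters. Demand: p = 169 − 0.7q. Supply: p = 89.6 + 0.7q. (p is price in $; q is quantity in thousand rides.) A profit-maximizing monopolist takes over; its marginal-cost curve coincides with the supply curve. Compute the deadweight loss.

$250.17 thousand

Competitive equilibrium: 169 − 0.7q = 89.6 + 0.7q → q* = 56.7143, p* = 129.3.
Marginal revenue: MR = 169 − 1.4q. Set MR = MC: 169 − 1.4q = 89.6 + 0.7q → q_m = 37.8095.
Price p_m = 169 − 0.7·37.8095 = 142.5334; MC(q_m) = 89.6 + 0.7·37.8095 = 116.0667.
Competitive q* = 56.7143, so Δq = 18.9048; wedge = 142.5334 − 116.0667 = 26.4667.
The triangle = ½ × 18.9048 × 26.4667 = $250.17 thousand.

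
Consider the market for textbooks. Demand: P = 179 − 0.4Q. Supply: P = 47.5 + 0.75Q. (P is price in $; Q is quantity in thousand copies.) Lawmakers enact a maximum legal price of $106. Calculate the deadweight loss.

$759.67 thousand

Competitive equilibrium: 179 − 0.4Q = 47.5 + 0.75Q → Q* = 114.3478, P* = 133.2609.
At the ceiling P = 106, quantity supplied = (106 − 47.5)/0.75 = 78.
Willingness to pay at Q' = 78: 179 − 0.4·78 = 147.8.
ΔQ = 114.3478 − 78 = 36.3478; wedge = 147.8 − 106 = 41.8.
Welfare loss = ½ × 36.3478 × 41.8 = $759.67 thousand.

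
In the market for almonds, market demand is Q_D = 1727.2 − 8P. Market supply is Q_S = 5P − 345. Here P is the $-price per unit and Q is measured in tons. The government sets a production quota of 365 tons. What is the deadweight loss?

In inverse form: demand P = 215.9 − 0.125Q, supply P = 69 + 0.2Q.
Competitive equilibrium: 215.9 − 0.125Q = 69 + 0.2Q → Q* = 452, P* = 159.4.
At Q = 365: demand price = 215.9 − 0.125·365 = 170.275; supply price = 69 + 0.2·365 = 142.
ΔQ = 452 − 365 = 87; wedge = 170.275 − 142 = 28.275.
DWL = ½ × 87 × 28.275 = $1229.96.

$1229.96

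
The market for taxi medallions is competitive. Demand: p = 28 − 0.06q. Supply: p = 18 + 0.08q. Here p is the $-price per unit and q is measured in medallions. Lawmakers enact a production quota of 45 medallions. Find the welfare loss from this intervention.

$48.89

Competitive equilibrium: 28 − 0.06q = 18 + 0.08q → q* = 71.4286, p* = 23.7143.
At q = 45: demand price = 28 − 0.06·45 = 25.3; supply price = 18 + 0.08·45 = 21.6.
Δq = 71.4286 − 45 = 26.4286; wedge = 25.3 − 21.6 = 3.7.
Deadweight loss = ½ × 26.4286 × 3.7 = $48.89.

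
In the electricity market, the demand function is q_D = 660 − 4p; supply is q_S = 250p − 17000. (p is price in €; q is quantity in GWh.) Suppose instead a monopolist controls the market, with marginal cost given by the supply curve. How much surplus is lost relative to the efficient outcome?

€4557.21

In inverse form: demand p = 165 − 0.25q, supply p = 68 + 0.004q.
Competitive equilibrium: 165 − 0.25q = 68 + 0.004q → q* = 381.8898, p* = 69.5276.
Marginal revenue: MR = 165 − 0.5q. Set MR = MC: 165 − 0.5q = 68 + 0.004q → q_m = 192.4603.
Price p_m = 165 − 0.25·192.4603 = 116.8849; MC(q_m) = 68 + 0.004·192.4603 = 68.7698.
Competitive q* = 381.8898, so Δq = 189.4295; wedge = 116.8849 − 68.7698 = 48.1151.
Deadweight loss = ½ × 189.4295 × 48.1151 = €4557.21.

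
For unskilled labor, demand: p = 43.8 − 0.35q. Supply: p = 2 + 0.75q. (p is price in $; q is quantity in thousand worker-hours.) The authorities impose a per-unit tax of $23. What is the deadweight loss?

Competitive equilibrium: 43.8 − 0.35q = 2 + 0.75q → q* = 38, p* = 30.5.
With the tax, the buyer price exceeds the seller price by 23: (43.8 − 0.35q) − (2 + 0.75q) = 23 → q' = 17.0909.
Δq = 38 − 17.0909 = 20.9091; the wedge equals the tax, 23.
The triangle = ½ × 20.9091 × 23 = $240.45 thousand.

$240.45 thousand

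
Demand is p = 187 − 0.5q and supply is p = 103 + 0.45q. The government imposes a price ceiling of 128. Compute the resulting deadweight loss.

513.07

Competitive equilibrium: 187 − 0.5q = 103 + 0.45q → q* = 88.4211, p* = 142.7895.
At the ceiling p = 128, quantity supplied = (128 − 103)/0.45 = 55.5556.
Willingness to pay at q' = 55.5556: 187 − 0.5·55.5556 = 159.2222.
Δq = 88.4211 − 55.5556 = 32.8655; wedge = 159.2222 − 128 = 31.2222.
DWL = ½ × 32.8655 × 31.2222 = 513.07.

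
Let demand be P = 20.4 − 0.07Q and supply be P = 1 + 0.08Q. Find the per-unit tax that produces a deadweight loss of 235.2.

Competitive equilibrium: 20.4 − 0.07Q = 1 + 0.08Q → Q* = 129.3333, P* = 11.3467.
A tax t gives ΔQ = t/0.15 and wedge t, so DWL = t²/0.3.
t²/0.3 = 235.2 → t² = 70.56 → t = 8.4.

8.4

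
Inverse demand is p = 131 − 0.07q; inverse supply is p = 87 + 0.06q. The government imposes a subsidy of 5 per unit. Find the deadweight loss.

Competitive equilibrium: 131 − 0.07q = 87 + 0.06q → q* = 338.4615, p* = 107.3077.
The subsidy lowers effective supply by 5: p = 82 + 0.06q.
New quantity: 131 − 0.07q = 82 + 0.06q → q' = 376.9231.
Overproduction Δq = 376.9231 − 338.4615 = 38.4616; wedge = subsidy = 5.
Welfare loss = ½ × 38.4616 × 5 = 96.15.

96.15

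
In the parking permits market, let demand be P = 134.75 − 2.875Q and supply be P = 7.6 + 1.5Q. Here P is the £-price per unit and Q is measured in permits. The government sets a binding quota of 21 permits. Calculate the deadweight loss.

£142.21

Competitive equilibrium: 134.75 − 2.875Q = 7.6 + 1.5Q → Q* = 29.0629, P* = 51.1943.
At Q = 21: demand price = 134.75 − 2.875·21 = 74.375; supply price = 7.6 + 1.5·21 = 39.1.
ΔQ = 29.0629 − 21 = 8.0629; wedge = 74.375 − 39.1 = 35.275.
The triangle = ½ × 8.0629 × 35.275 = £142.21.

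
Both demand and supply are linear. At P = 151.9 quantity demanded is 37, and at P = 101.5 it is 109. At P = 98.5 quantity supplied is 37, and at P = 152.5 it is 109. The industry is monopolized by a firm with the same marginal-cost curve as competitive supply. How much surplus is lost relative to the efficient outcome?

Demand slope = (101.5 − 151.9)/(109 − 37) = −0.7, so P = 177.8 − 0.7Q.
Supply slope = (152.5 − 98.5)/(109 − 37) = 0.75, so P = 70.75 + 0.75Q.
Competitive equilibrium: 177.8 − 0.7Q = 70.75 + 0.75Q → Q* = 73.82759, P* = 126.12069.
Marginal revenue: MR = 177.8 − 1.4Q. Set MR = MC: 177.8 − 1.4Q = 70.75 + 0.75Q → Q_m = 49.7907.
Price P_m = 177.8 − 0.7·49.7907 = 142.94651; MC(Q_m) = 70.75 + 0.75·49.7907 = 108.09303.
Competitive Q* = 73.82759, so ΔQ = 24.03689; wedge = 142.94651 − 108.09303 = 34.85348.
Welfare loss = ½ × 24.03689 × 34.85348 = 418.88.

418.88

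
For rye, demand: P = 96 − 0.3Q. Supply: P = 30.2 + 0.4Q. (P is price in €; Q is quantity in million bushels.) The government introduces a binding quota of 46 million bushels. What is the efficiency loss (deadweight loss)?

€806.40 million

Competitive equilibrium: 96 − 0.3Q = 30.2 + 0.4Q → Q* = 94, P* = 67.8.
At Q = 46: demand price = 96 − 0.3·46 = 82.2; supply price = 30.2 + 0.4·46 = 48.6.
ΔQ = 94 − 46 = 48; wedge = 82.2 − 48.6 = 33.6.
The triangle = ½ × 48 × 33.6 = €806.40 million.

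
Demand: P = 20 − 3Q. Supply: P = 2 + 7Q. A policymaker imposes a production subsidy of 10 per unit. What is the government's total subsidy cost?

28

Competitive equilibrium: 20 − 3Q = 2 + 7Q → Q* = 1.8, P* = 14.6.
The subsidy lowers effective supply by 10: P = 7Q − 8.
New quantity: 20 − 3Q = 7Q − 8 → Q' = 2.8.
Total subsidy cost = 10 × 2.8 = 28.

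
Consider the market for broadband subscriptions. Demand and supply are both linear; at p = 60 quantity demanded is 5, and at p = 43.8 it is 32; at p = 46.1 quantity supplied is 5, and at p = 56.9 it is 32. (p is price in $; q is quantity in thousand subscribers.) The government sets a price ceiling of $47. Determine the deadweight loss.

$67.86 thousand

Demand slope = (43.8 − 60)/(32 − 5) = −0.6, so p = 63 − 0.6q.
Supply slope = (56.9 − 46.1)/(32 − 5) = 0.4, so p = 44.1 + 0.4q.
Competitive equilibrium: 63 − 0.6q = 44.1 + 0.4q → q* = 18.9, p* = 51.66.
At the ceiling p = 47, quantity supplied = (47 − 44.1)/0.4 = 7.25.
Willingness to pay at q' = 7.25: 63 − 0.6·7.25 = 58.65.
Δq = 18.9 − 7.25 = 11.65; wedge = 58.65 − 47 = 11.65.
DWL = ½ × 11.65 × 11.65 = $67.86 thousand.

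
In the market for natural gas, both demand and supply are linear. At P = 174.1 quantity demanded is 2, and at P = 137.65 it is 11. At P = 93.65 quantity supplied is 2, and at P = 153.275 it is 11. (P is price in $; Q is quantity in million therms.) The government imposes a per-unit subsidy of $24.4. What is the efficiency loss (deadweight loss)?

$27.89 million

Demand slope = (137.65 − 174.1)/(11 − 2) = −4.05, so P = 182.2 − 4.05Q.
Supply slope = (153.275 − 93.65)/(11 − 2) = 6.625, so P = 80.4 + 6.625Q.
Competitive equilibrium: 182.2 − 4.05Q = 80.4 + 6.625Q → Q* = 9.5363, P* = 143.578.
The subsidy lowers effective supply by 24.4: P = 56 + 6.625Q.
New quantity: 182.2 − 4.05Q = 56 + 6.625Q → Q' = 11.822.
Overproduction ΔQ = 11.822 − 9.5363 = 2.2857; wedge = subsidy = 24.4.
Welfare loss = ½ × 2.2857 × 24.4 = $27.89 million.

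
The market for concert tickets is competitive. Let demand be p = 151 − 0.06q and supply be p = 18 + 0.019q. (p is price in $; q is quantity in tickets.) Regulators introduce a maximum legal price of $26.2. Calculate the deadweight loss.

$61912.98

Competitive equilibrium: 151 − 0.06q = 18 + 0.019q → q* = 1683.5443, p* = 49.98734.
At the ceiling p = 26.2, quantity supplied = (26.2 − 18)/0.019 = 431.57895.
Willingness to pay at q' = 431.57895: 151 − 0.06·431.57895 = 125.10526.
Δq = 1683.5443 − 431.57895 = 1251.96535; wedge = 125.10526 − 26.2 = 98.90526.
Welfare loss = ½ × 1251.96535 × 98.90526 = $61912.98.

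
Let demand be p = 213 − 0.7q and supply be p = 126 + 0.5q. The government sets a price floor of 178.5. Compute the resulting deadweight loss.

Competitive equilibrium: 213 − 0.7q = 126 + 0.5q → q* = 72.5, p* = 162.25.
At the floor p = 178.5, quantity demanded = (213 − 178.5)/0.7 = 49.2857.
Sellers' marginal cost at q' = 49.2857: 126 + 0.5·49.2857 = 150.6429.
Δq = 72.5 − 49.2857 = 23.2143; wedge = 178.5 − 150.6429 = 27.8571.
The triangle = ½ × 23.2143 × 27.8571 = 323.34.

323.34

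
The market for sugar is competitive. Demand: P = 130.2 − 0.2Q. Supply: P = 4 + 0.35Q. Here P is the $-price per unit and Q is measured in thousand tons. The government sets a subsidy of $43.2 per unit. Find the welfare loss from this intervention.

Competitive equilibrium: 130.2 − 0.2Q = 4 + 0.35Q → Q* = 229.4545, P* = 84.3091.
The subsidy lowers effective supply by 43.2: P = 0.35Q − 39.2.
New quantity: 130.2 − 0.2Q = 0.35Q − 39.2 → Q' = 308.
Overproduction ΔQ = 308 − 229.4545 = 78.5455; wedge = subsidy = 43.2.
Welfare loss = ½ × 78.5455 × 43.2 = $1696.58 thousand.

$1696.58 thousand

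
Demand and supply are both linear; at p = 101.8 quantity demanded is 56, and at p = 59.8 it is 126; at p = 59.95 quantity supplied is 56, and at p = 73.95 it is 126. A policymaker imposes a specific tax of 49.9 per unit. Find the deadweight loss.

Demand slope = (59.8 − 101.8)/(126 − 56) = −0.6, so p = 135.4 − 0.6q.
Supply slope = (73.95 − 59.95)/(126 − 56) = 0.2, so p = 48.75 + 0.2q.
Competitive equilibrium: 135.4 − 0.6q = 48.75 + 0.2q → q* = 108.3125, p* = 70.4125.
With the tax, the buyer price exceeds the seller price by 49.9: (135.4 − 0.6q) − (48.75 + 0.2q) = 49.9 → q' = 45.9375.
Δq = 108.3125 − 45.9375 = 62.375; the wedge equals the tax, 49.9.
The triangle = ½ × 62.375 × 49.9 = 1556.26.

1556.26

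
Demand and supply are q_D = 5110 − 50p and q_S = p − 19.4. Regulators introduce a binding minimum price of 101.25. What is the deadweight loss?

578.39

In inverse form: demand p = 102.2 − 0.02q, supply p = 19.4 + q.
Competitive equilibrium: 102.2 − 0.02q = 19.4 + q → q* = 81.1765, p* = 100.5765.
At the floor p = 101.25, quantity demanded = (102.2 − 101.25)/0.02 = 47.5.
Sellers' marginal cost at q' = 47.5: 19.4 + 1·47.5 = 66.9.
Δq = 81.1765 − 47.5 = 33.6765; wedge = 101.25 − 66.9 = 34.35.
Welfare loss = ½ × 33.6765 × 34.35 = 578.39.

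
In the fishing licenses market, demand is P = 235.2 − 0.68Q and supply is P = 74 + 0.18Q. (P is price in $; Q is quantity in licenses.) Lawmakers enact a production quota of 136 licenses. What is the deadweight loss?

$1137.89

Competitive equilibrium: 235.2 − 0.68Q = 74 + 0.18Q → Q* = 187.4419, P* = 107.7395.
At Q = 136: demand price = 235.2 − 0.68·136 = 142.72; supply price = 74 + 0.18·136 = 98.48.
ΔQ = 187.4419 − 136 = 51.4419; wedge = 142.72 − 98.48 = 44.24.
Deadweight loss = ½ × 51.4419 × 44.24 = $1137.89.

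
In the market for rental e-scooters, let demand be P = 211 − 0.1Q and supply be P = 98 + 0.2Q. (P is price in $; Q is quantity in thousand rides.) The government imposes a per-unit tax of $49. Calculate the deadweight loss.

$4001.67 thousand

Competitive equilibrium: 211 − 0.1Q = 98 + 0.2Q → Q* = 376.6667, P* = 173.3333.
With the tax, the buyer price exceeds the seller price by 49: (211 − 0.1Q) − (98 + 0.2Q) = 49 → Q' = 213.3333.
ΔQ = 376.6667 − 213.3333 = 163.3334; the wedge equals the tax, 49.
Welfare loss = ½ × 163.3334 × 49 = $4001.67 thousand.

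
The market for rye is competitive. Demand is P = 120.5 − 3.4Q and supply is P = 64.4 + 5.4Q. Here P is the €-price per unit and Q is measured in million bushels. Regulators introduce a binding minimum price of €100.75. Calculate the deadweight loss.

€1.41 million

Competitive equilibrium: 120.5 − 3.4Q = 64.4 + 5.4Q → Q* = 6.375, P* = 98.825.
At the floor P = 100.75, quantity demanded = (120.5 − 100.75)/3.4 = 5.8088.
Sellers' marginal cost at Q' = 5.8088: 64.4 + 5.4·5.8088 = 95.7675.
ΔQ = 6.375 − 5.8088 = 0.5662; wedge = 100.75 − 95.7675 = 4.9825.
The triangle = ½ × 0.5662 × 4.9825 = €1.41 million.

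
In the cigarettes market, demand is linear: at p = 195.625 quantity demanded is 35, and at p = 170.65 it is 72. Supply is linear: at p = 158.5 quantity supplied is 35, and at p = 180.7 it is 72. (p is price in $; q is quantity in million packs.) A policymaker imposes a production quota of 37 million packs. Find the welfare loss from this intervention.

$468.80 million

Demand slope = (170.65 − 195.625)/(72 − 35) = −0.675, so p = 219.25 − 0.675q.
Supply slope = (180.7 − 158.5)/(72 − 35) = 0.6, so p = 137.5 + 0.6q.
Competitive equilibrium: 219.25 − 0.675q = 137.5 + 0.6q → q* = 64.1176, p* = 175.9706.
At q = 37: demand price = 219.25 − 0.675·37 = 194.275; supply price = 137.5 + 0.6·37 = 159.7.
Δq = 64.1176 − 37 = 27.1176; wedge = 194.275 − 159.7 = 34.575.
DWL = ½ × 27.1176 × 34.575 = $468.80 million.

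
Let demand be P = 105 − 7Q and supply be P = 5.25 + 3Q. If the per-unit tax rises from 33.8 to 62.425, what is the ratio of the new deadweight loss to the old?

Competitive equilibrium: 105 − 7Q = 5.25 + 3Q → Q* = 9.975, P* = 35.175.
For a per-unit tax t: ΔQ = t/10, so DWL = ½·t·(t/10) = t²/20.
At t = 33.8: DWL = 57.122. At t = 62.425: DWL = 194.844.
Ratio = (62.425/33.8)² = 3.411.

3.411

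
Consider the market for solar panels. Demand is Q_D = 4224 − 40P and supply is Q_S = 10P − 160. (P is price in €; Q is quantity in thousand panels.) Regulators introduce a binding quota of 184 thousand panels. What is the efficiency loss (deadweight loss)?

In inverse form: demand P = 105.6 − 0.025Q, supply P = 16 + 0.1Q.
Competitive equilibrium: 105.6 − 0.025Q = 16 + 0.1Q → Q* = 716.8, P* = 87.68.
At Q = 184: demand price = 105.6 − 0.025·184 = 101; supply price = 16 + 0.1·184 = 34.4.
ΔQ = 716.8 − 184 = 532.8; wedge = 101 − 34.4 = 66.6.
Deadweight loss = ½ × 532.8 × 66.6 = €17742.24 thousand.

€17742.24 thousand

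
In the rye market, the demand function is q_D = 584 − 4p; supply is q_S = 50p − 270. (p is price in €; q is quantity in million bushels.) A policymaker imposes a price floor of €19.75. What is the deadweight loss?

€33.45 million

In inverse form: demand p = 146 − 0.25q, supply p = 5.4 + 0.02q.
Competitive equilibrium: 146 − 0.25q = 5.4 + 0.02q → q* = 520.7407, p* = 15.8148.
At the floor p = 19.75, quantity demanded = (146 − 19.75)/0.25 = 505.
Sellers' marginal cost at q' = 505: 5.4 + 0.02·505 = 15.5.
Δq = 520.7407 − 505 = 15.7407; wedge = 19.75 − 15.5 = 4.25.
Deadweight loss = ½ × 15.7407 × 4.25 = €33.45 million.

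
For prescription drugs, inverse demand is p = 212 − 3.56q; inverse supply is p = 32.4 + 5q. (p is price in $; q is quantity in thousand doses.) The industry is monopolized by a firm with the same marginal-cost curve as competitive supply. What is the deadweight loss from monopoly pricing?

Competitive equilibrium: 212 − 3.56q = 32.4 + 5q → q* = 20.98131, p* = 137.30654.
Marginal revenue: MR = 212 − 7.12q. Set MR = MC: 212 − 7.12q = 32.4 + 5q → q_m = 14.81848.
Price p_m = 212 − 3.56·14.81848 = 159.24621; MC(q_m) = 32.4 + 5·14.81848 = 106.4924.
Competitive q* = 20.98131, so Δq = 6.16283; wedge = 159.24621 − 106.4924 = 52.75381.
DWL = ½ × 6.16283 × 52.75381 = $162.56 thousand.

$162.56 thousand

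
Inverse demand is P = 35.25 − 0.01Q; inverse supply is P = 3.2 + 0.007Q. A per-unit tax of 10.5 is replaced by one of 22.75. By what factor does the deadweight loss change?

Competitive equilibrium: 35.25 − 0.01Q = 3.2 + 0.007Q → Q* = 1885.2941, P* = 16.3971.
For a per-unit tax t: ΔQ = t/0.017, so DWL = ½·t·(t/0.017) = t²/0.034.
At t = 10.5: DWL = 3242.647. At t = 22.75: DWL = 15222.426.
Ratio = (22.75/10.5)² = 4.694.

4.694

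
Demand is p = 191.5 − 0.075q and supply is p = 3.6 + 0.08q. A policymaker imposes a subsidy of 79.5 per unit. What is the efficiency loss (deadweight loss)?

Competitive equilibrium: 191.5 − 0.075q = 3.6 + 0.08q → q* = 1212.2581, p* = 100.5806.
The subsidy lowers effective supply by 79.5: p = 0.08q − 75.9.
New quantity: 191.5 − 0.075q = 0.08q − 75.9 → q' = 1725.1613.
Overproduction Δq = 1725.1613 − 1212.2581 = 512.9032; wedge = subsidy = 79.5.
Welfare loss = ½ × 512.9032 × 79.5 = 20387.90.

20387.90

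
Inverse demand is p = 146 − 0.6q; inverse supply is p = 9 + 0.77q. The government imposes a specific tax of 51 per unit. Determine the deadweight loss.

Competitive equilibrium: 146 − 0.6q = 9 + 0.77q → q* = 100, p* = 86.
With the tax, the buyer price exceeds the seller price by 51: (146 − 0.6q) − (9 + 0.77q) = 51 → q' = 62.7737.
Δq = 100 − 62.7737 = 37.2263; the wedge equals the tax, 51.
Deadweight loss = ½ × 37.2263 × 51 = 949.27.

949.27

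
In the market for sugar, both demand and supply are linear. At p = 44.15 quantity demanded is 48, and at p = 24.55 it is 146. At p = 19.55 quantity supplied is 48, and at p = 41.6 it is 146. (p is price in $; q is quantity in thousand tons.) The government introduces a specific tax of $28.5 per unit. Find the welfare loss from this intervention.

$955.59 thousand

Demand slope = (24.55 − 44.15)/(146 − 48) = −0.2, so p = 53.75 − 0.2q.
Supply slope = (41.6 − 19.55)/(146 − 48) = 0.225, so p = 8.75 + 0.225q.
Competitive equilibrium: 53.75 − 0.2q = 8.75 + 0.225q → q* = 105.8824, p* = 32.5735.
With the tax, the buyer price exceeds the seller price by 28.5: (53.75 − 0.2q) − (8.75 + 0.225q) = 28.5 → q' = 38.8235.
Δq = 105.8824 − 38.8235 = 67.0589; the wedge equals the tax, 28.5.
Welfare loss = ½ × 67.0589 × 28.5 = $955.59 thousand.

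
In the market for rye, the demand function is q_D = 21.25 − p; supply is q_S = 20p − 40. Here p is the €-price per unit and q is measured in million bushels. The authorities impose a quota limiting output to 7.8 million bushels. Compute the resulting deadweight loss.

€58.25 million

In inverse form: demand p = 21.25 − q, supply p = 2 + 0.05q.
Competitive equilibrium: 21.25 − q = 2 + 0.05q → q* = 18.3333, p* = 2.9167.
At q = 7.8: demand price = 21.25 − 1·7.8 = 13.45; supply price = 2 + 0.05·7.8 = 2.39.
Δq = 18.3333 − 7.8 = 10.5333; wedge = 13.45 − 2.39 = 11.06.
DWL = ½ × 10.5333 × 11.06 = €58.25 million.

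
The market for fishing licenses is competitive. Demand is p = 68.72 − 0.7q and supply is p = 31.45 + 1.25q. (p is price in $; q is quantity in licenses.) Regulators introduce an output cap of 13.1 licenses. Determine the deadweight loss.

Competitive equilibrium: 68.72 − 0.7q = 31.45 + 1.25q → q* = 19.1128, p* = 55.341.
At q = 13.1: demand price = 68.72 − 0.7·13.1 = 59.55; supply price = 31.45 + 1.25·13.1 = 47.825.
Δq = 19.1128 − 13.1 = 6.0128; wedge = 59.55 − 47.825 = 11.725.
The triangle = ½ × 6.0128 × 11.725 = $35.25.

$35.25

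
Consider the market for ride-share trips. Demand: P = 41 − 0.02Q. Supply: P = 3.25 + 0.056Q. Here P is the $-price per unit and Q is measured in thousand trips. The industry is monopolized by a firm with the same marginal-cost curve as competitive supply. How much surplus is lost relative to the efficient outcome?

Competitive equilibrium: 41 − 0.02Q = 3.25 + 0.056Q → Q* = 496.7105, P* = 31.0658.
Marginal revenue: MR = 41 − 0.04Q. Set MR = MC: 41 − 0.04Q = 3.25 + 0.056Q → Q_m = 393.2292.
Price P_m = 41 − 0.02·393.2292 = 33.1354; MC(Q_m) = 3.25 + 0.056·393.2292 = 25.2708.
Competitive Q* = 496.7105, so ΔQ = 103.4813; wedge = 33.1354 − 25.2708 = 7.8646.
The triangle = ½ × 103.4813 × 7.8646 = $406.92 thousand.

$406.92 thousand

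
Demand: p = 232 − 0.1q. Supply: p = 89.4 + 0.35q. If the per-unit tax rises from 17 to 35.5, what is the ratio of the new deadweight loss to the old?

4.361

Competitive equilibrium: 232 − 0.1q = 89.4 + 0.35q → q* = 316.8889, p* = 200.3111.
For a per-unit tax t: Δq = t/0.45, so DWL = ½·t·(t/0.45) = t²/0.9.
At t = 17: DWL = 321.111. At t = 35.5: DWL = 1400.278.
Ratio = (35.5/17)² = 4.361.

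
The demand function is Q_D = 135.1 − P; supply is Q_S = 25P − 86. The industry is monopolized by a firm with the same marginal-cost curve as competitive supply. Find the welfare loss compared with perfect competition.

In inverse form: demand P = 135.1 − Q, supply P = 3.44 + 0.04Q.
Competitive equilibrium: 135.1 − Q = 3.44 + 0.04Q → Q* = 126.5962, P* = 8.5038.
Marginal revenue: MR = 135.1 − 2Q. Set MR = MC: 135.1 − 2Q = 3.44 + 0.04Q → Q_m = 64.5392.
Price P_m = 135.1 − 1·64.5392 = 70.5608; MC(Q_m) = 3.44 + 0.04·64.5392 = 6.0216.
Competitive Q* = 126.5962, so ΔQ = 62.057; wedge = 70.5608 − 6.0216 = 64.5392.
DWL = ½ × 62.057 × 64.5392 = 2002.55.

2002.55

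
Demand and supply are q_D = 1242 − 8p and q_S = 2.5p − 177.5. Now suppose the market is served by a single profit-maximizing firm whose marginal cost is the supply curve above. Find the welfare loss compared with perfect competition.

250

In inverse form: demand p = 155.25 − 0.125q, supply p = 71 + 0.4q.
Competitive equilibrium: 155.25 − 0.125q = 71 + 0.4q → q* = 160.4762, p* = 135.1905.
Marginal revenue: MR = 155.25 − 0.25q. Set MR = MC: 155.25 − 0.25q = 71 + 0.4q → q_m = 129.6154.
Price p_m = 155.25 − 0.125·129.6154 = 139.0481; MC(q_m) = 71 + 0.4·129.6154 = 122.8462.
Competitive q* = 160.4762, so Δq = 30.8608; wedge = 139.0481 − 122.8462 = 16.2019.
Deadweight loss = ½ × 30.8608 × 16.2019 = 250.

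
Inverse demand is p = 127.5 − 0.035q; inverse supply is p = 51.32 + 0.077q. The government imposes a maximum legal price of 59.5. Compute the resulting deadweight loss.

Competitive equilibrium: 127.5 − 0.035q = 51.32 + 0.077q → q* = 680.17857, p* = 103.69375.
At the ceiling p = 59.5, quantity supplied = (59.5 − 51.32)/0.077 = 106.23377.
Willingness to pay at q' = 106.23377: 127.5 − 0.035·106.23377 = 123.78182.
Δq = 680.17857 − 106.23377 = 573.9448; wedge = 123.78182 − 59.5 = 64.28182.
Welfare loss = ½ × 573.9448 × 64.28182 = 18447.11.

18447.11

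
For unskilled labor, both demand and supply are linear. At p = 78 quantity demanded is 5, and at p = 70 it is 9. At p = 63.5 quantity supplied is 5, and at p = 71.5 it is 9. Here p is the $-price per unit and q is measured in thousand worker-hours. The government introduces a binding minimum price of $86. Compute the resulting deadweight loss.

Demand slope = (70 − 78)/(9 − 5) = −2, so p = 88 − 2q.
Supply slope = (71.5 − 63.5)/(9 − 5) = 2, so p = 53.5 + 2q.
Competitive equilibrium: 88 − 2q = 53.5 + 2q → q* = 8.625, p* = 70.75.
At the floor p = 86, quantity demanded = (88 − 86)/2 = 1.
Sellers' marginal cost at q' = 1: 53.5 + 2·1 = 55.5.
Δq = 8.625 − 1 = 7.625; wedge = 86 − 55.5 = 30.5.
Deadweight loss = ½ × 7.625 × 30.5 = $116.28 thousand.

$116.28 thousand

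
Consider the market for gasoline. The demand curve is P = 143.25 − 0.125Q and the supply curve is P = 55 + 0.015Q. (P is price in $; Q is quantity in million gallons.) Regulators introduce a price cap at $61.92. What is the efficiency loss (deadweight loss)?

$1999.83 million

Competitive equilibrium: 143.25 − 0.125Q = 55 + 0.015Q → Q* = 630.3571, P* = 64.4554.
At the ceiling P = 61.92, quantity supplied = (61.92 − 55)/0.015 = 461.3333.
Willingness to pay at Q' = 461.3333: 143.25 − 0.125·461.3333 = 85.5833.
ΔQ = 630.3571 − 461.3333 = 169.0238; wedge = 85.5833 − 61.92 = 23.6633.
Deadweight loss = ½ × 169.0238 × 23.6633 = $1999.83 million.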